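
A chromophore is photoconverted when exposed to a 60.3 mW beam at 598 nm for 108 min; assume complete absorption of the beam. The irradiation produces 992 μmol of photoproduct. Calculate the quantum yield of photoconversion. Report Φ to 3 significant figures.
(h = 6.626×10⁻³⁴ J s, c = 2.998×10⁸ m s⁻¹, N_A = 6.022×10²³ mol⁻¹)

Product: 992 μmol = 9.92×10⁻⁴ mol.
Photon energy at 598 nm: hc/λ = (6.626×10⁻³⁴)(2.998×10⁸)/(598×10⁻⁹) = 3.322×10⁻¹⁹ J.
Energy delivered: (60.3 mW)(6480 s) = 390.7 J.
Photons incident: 390.7 / 3.322×10⁻¹⁹ = 1.176×10²¹, i.e. 1.176×10²¹/6.022×10²³ = 0.001953 mol.
Φ = 9.92×10⁻⁴ mol / 0.001953 mol photons = 0.508.

Φ = 0.508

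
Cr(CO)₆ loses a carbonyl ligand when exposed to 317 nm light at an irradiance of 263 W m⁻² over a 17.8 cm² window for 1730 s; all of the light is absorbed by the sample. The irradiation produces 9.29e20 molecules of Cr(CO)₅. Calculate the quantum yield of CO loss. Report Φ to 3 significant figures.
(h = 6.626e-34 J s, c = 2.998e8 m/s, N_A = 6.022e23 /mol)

Product: 9.29e20 / 6.022e23 = 0.001543 mol.
Photon energy at 317 nm: hc/λ = (6.626e-34)(2.998e8)/(317e-9) = 6.266e-19 J.
Energy delivered: (263 W m⁻²)(17.8e-4 m²)(1730 s) = 809.9 J.
Photons incident: 809.9 / 6.266e-19 = 1.293e21, i.e. 1.293e21/6.022e23 = 0.002147 mol.
Φ = 0.001543 mol / 0.002147 mol photons = 0.719.

Φ = 0.719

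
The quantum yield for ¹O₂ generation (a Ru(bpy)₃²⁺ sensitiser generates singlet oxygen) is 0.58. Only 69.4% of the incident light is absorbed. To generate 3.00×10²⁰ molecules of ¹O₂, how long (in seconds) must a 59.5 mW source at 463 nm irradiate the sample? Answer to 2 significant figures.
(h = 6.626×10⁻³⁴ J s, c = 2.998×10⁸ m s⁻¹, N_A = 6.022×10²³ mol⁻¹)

t ≈ 5400 s

Product: 3.00×10²⁰ / 6.022×10²³ = 4.982×10⁻⁴ mol.
Photons that must be absorbed: 4.982×10⁻⁴ / 0.58 = 8.590×10⁻⁴ mol.
Incident photons needed: 8.590×10⁻⁴ / 0.694 = 0.001238 mol.
Photon energy: hc/λ = 4.290×10⁻¹⁹ J; per mole, 2.583×10⁵ J mol⁻¹.
Energy required: 0.001238 × 2.583×10⁵ = 319.8 J.
Time: 319.8 J / 0.0595 W = 5400 s.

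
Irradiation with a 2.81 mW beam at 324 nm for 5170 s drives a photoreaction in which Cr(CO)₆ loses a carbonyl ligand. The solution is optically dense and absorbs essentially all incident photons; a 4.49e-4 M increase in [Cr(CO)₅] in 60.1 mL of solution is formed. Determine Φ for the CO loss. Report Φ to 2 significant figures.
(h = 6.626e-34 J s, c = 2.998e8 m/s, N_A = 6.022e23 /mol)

Φ = 0.69

Product: (4.49e-4 M)(0.0601 L) = 2.698e-5 mol.
Photon energy at 324 nm: hc/λ = (6.626e-34)(2.998e8)/(324e-9) = 6.131e-19 J.
Energy delivered: (2.81 mW)(5170 s) = 14.53 J.
Photons incident: 14.53 / 6.131e-19 = 2.370e19, i.e. 2.370e19/6.022e23 = 3.936e-5 mol.
Φ = 2.698e-5 mol / 3.936e-5 mol photons = 0.69.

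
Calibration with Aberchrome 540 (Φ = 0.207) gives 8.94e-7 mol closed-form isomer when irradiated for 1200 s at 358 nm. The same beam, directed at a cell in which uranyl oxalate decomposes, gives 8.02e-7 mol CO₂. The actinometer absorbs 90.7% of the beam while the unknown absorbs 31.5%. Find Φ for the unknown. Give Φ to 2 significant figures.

Φ = 0.53

Photons absorbed by the actinometer: 8.94e-7 / 0.207 = 4.319e-6 mol.
Incident flux: 4.319e-6 / 0.907 = 4.762e-6 einstein.
Absorbed by unknown: 0.315 × 4.762e-6 = 1.500e-6 mol.
Φ(unknown) = 8.02e-7 / 1.500e-6 = 0.53.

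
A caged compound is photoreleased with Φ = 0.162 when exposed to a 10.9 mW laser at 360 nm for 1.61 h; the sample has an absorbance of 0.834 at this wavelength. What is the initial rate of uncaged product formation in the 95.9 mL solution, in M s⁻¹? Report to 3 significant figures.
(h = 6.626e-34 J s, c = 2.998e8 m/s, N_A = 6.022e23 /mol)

4.73e-8 M s⁻¹

Photon energy at 360 nm: hc/λ = (6.626e-34)(2.998e8)/(360e-9) = 5.518e-19 J.
Energy delivered: (10.9 mW)(5796 s) = 63.18 J.
Photons incident: 63.18 / 5.518e-19 = 1.145e20, i.e. 1.145e20/6.022e23 = 1.901e-4 mol.
Fraction absorbed: 1 − 10^(−0.834) = 0.8534.
Photons absorbed: 0.8534 × 1.901e-4 = 1.622e-4 mol.
Product formed: 0.162 × 1.622e-4 = 2.628e-5 mol.
Rate: 2.628e-5 mol / (5796 s × 0.0959 L) = 4.73e-8 M s⁻¹.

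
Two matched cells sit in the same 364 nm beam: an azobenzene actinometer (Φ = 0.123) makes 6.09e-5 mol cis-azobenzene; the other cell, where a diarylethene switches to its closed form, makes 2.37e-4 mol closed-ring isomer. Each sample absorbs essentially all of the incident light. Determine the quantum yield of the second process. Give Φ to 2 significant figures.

Photons absorbed by the actinometer: 6.09e-5 / 0.123 = 4.951e-4 mol.
Φ(unknown) = 2.37e-4 / 4.951e-4 = 0.48.

Φ = 0.48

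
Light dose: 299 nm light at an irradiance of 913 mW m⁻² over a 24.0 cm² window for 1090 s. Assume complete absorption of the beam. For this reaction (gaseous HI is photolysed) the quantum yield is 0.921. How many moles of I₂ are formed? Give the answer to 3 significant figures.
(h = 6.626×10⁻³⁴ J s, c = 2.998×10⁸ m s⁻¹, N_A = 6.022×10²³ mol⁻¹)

Photon energy at 299 nm: hc/λ = (6.626×10⁻³⁴)(2.998×10⁸)/(299×10⁻⁹) = 6.644×10⁻¹⁹ J.
Energy delivered: (913 mW m⁻²)(24.0×10⁻⁴ m²)(1090 s) = 2.388 J.
Photons incident: 2.388 / 6.644×10⁻¹⁹ = 3.594×10¹⁸, i.e. 3.594×10¹⁸/6.022×10²³ = 5.968×10⁻⁶ mol.
Product: Φ × n_abs = 0.921 × 5.968×10⁻⁶ = 5.497×10⁻⁶ mol.

5.50×10⁻⁶ mol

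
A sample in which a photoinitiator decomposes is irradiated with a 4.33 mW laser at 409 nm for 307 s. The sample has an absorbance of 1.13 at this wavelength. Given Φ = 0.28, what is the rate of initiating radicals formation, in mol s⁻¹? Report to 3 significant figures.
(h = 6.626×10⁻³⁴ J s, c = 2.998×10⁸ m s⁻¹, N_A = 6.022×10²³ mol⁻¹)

3.84×10⁻⁹ mol s⁻¹

Photon energy at 409 nm: hc/λ = (6.626×10⁻³⁴)(2.998×10⁸)/(409×10⁻⁹) = 4.857×10⁻¹⁹ J.
Energy delivered: (4.33 mW)(307 s) = 1.329 J.
Photons incident: 1.329 / 4.857×10⁻¹⁹ = 2.736×10¹⁸, i.e. 2.736×10¹⁸/6.022×10²³ = 4.543×10⁻⁶ mol.
Fraction absorbed: 1 − 10^(−1.13) = 0.9259.
Photons absorbed: 0.9259 × 4.543×10⁻⁶ = 4.206×10⁻⁶ mol.
Product formed: 0.28 × 4.206×10⁻⁶ = 1.178×10⁻⁶ mol.
Rate: 1.178×10⁻⁶ / 307 s = 3.84×10⁻⁹ mol s⁻¹.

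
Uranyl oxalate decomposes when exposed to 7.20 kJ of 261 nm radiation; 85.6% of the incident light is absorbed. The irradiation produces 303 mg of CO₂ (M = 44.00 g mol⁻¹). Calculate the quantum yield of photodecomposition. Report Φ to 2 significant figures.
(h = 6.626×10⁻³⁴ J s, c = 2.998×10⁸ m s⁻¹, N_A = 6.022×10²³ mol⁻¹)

Φ = 0.51

Product: 303 mg / 44.00 g mol⁻¹ = 0.006886 mol.
Photon energy at 261 nm: hc/λ = (6.626×10⁻³⁴)(2.998×10⁸)/(261×10⁻⁹) = 7.611×10⁻¹⁹ J.
Incident energy: 7.20 kJ = 7200 J.
Photons incident: 7200 / 7.611×10⁻¹⁹ = 9.460×10²¹, i.e. 9.460×10²¹/6.022×10²³ = 0.01571 mol.
Photons absorbed: 0.856 × 0.01571 = 0.01345 mol.
Φ = 0.006886 mol / 0.01345 mol photons = 0.51.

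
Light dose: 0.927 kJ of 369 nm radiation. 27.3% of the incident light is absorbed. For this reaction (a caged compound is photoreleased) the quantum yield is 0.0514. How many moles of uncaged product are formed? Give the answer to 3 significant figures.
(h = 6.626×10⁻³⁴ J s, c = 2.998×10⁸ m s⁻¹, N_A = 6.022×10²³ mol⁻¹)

Photon energy at 369 nm: hc/λ = (6.626×10⁻³⁴)(2.998×10⁸)/(369×10⁻⁹) = 5.383×10⁻¹⁹ J.
Incident energy: 0.927 kJ = 927 J.
Photons incident: 927 / 5.383×10⁻¹⁹ = 1.722×10²¹, i.e. 1.722×10²¹/6.022×10²³ = 0.002860 mol.
Photons absorbed: 0.273 × 0.002860 = 7.808×10⁻⁴ mol.
Product: Φ × n_abs = 0.0514 × 7.808×10⁻⁴ = 4.013×10⁻⁵ mol.

4.01×10⁻⁵ mol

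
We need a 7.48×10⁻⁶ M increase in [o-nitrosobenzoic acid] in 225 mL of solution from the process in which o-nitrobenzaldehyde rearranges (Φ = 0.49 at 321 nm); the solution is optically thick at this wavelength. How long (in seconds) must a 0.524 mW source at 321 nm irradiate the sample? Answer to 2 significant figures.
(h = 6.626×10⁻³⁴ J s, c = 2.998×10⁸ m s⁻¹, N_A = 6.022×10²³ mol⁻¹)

t ≈ 2400 s

Product: (7.48×10⁻⁶ M)(0.225 L) = 1.683×10⁻⁶ mol.
Photons that must be absorbed: 1.683×10⁻⁶ / 0.49 = 3.435×10⁻⁶ mol.
Photon energy: hc/λ = 6.188×10⁻¹⁹ J; per mole, 3.726×10⁵ J mol⁻¹.
Energy required: 3.435×10⁻⁶ × 3.726×10⁵ = 1.280 J.
Time: 1.280 J / 0.000524 W = 2400 s.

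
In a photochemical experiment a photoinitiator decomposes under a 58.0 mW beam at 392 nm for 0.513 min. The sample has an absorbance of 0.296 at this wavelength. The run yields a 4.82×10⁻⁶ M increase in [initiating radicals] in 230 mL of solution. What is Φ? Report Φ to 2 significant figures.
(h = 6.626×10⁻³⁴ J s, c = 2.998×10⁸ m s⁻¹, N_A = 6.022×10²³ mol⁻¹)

Φ = 0.38

Product: (4.82×10⁻⁶ M)(0.23 L) = 1.109×10⁻⁶ mol.
Photon energy at 392 nm: hc/λ = (6.626×10⁻³⁴)(2.998×10⁸)/(392×10⁻⁹) = 5.068×10⁻¹⁹ J.
Energy delivered: (58.0 mW)(30.78 s) = 1.785 J.
Photons incident: 1.785 / 5.068×10⁻¹⁹ = 3.522×10¹⁸, i.e. 3.522×10¹⁸/6.022×10²³ = 5.849×10⁻⁶ mol.
Fraction absorbed: 1 − 10^(−0.296) = 0.4942.
Photons absorbed: 0.4942 × 5.849×10⁻⁶ = 2.891×10⁻⁶ mol.
Φ = 1.109×10⁻⁶ mol / 2.891×10⁻⁶ mol photons = 0.38.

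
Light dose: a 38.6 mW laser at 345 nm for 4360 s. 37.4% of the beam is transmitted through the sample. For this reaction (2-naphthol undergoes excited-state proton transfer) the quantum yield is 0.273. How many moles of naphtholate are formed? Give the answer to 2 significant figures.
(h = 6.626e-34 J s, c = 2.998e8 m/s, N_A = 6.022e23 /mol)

Photon energy at 345 nm: hc/λ = (6.626e-34)(2.998e8)/(345e-9) = 5.758e-19 J.
Energy delivered: (38.6 mW)(4360 s) = 168.3 J.
Photons incident: 168.3 / 5.758e-19 = 2.923e20, i.e. 2.923e20/6.022e23 = 4.854e-4 mol.
Fraction absorbed: 1 − 37.4/100 = 0.6260.
Photons absorbed: 0.6260 × 4.854e-4 = 3.039e-4 mol.
Product: Φ × n_abs = 0.273 × 3.039e-4 = 8.296e-5 mol.

8.3e-5 mol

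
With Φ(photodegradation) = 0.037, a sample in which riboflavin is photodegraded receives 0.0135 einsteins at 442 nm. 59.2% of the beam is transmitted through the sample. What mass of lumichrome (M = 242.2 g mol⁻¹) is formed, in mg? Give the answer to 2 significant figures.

49 mg

Fraction absorbed: 1 − 59.2/100 = 0.4080.
Photons absorbed: 0.4080 × 0.0135 = 0.005508 mol.
Product: Φ × n_abs = 0.037 × 0.005508 = 2.038×10⁻⁴ mol.
Mass: 2.038×10⁻⁴ × 242.2 = 0.04936 g = 49 mg.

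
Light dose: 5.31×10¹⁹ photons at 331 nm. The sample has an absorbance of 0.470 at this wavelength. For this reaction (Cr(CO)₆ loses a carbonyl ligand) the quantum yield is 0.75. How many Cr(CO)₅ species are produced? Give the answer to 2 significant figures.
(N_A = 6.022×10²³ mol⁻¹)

Moles of photons: 5.31×10¹⁹ / 6.022×10²³ = 8.818×10⁻⁵ mol.
Fraction absorbed: 1 − 10^(−0.470) = 0.6612.
Photons absorbed: 0.6612 × 8.818×10⁻⁵ = 5.830×10⁻⁵ mol.
Product: Φ × n_abs = 0.75 × 5.830×10⁻⁵ = 4.373×10⁻⁵ mol.
As a count: 4.373×10⁻⁵ × 6.022×10²³ = 2.6×10¹⁹.

2.6×10¹⁹ species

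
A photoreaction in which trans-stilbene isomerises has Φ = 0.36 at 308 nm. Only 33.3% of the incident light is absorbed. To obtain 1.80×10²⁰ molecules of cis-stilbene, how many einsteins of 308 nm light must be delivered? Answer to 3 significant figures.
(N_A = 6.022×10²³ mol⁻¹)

0.00249 einstein

Product: 1.80×10²⁰ / 6.022×10²³ = 2.989×10⁻⁴ mol.
Photons that must be absorbed: 2.989×10⁻⁴ / 0.36 = 8.303×10⁻⁴ mol.
Incident photons needed: 8.303×10⁻⁴ / 0.333 = 0.002493 mol.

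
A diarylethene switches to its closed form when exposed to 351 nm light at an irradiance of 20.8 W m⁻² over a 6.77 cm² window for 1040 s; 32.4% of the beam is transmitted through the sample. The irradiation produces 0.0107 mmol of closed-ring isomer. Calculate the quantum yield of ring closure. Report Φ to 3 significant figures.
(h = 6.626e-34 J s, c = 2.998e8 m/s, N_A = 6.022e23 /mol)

Φ = 0.368

Product: 0.0107 mmol = 1.07e-5 mol.
Photon energy at 351 nm: hc/λ = (6.626e-34)(2.998e8)/(351e-9) = 5.659e-19 J.
Energy delivered: (20.8 W m⁻²)(6.77e-4 m²)(1040 s) = 14.64 J.
Photons incident: 14.64 / 5.659e-19 = 2.587e19, i.e. 2.587e19/6.022e23 = 4.296e-5 mol.
Fraction absorbed: 1 − 32.4/100 = 0.6760.
Photons absorbed: 0.6760 × 4.296e-5 = 2.904e-5 mol.
Φ = 1.07e-5 mol / 2.904e-5 mol photons = 0.368.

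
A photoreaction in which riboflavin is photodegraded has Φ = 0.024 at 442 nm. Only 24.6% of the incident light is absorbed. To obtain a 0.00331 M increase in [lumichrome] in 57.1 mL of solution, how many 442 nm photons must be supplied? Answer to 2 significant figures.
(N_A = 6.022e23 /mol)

Product: (0.00331 M)(0.0571 L) = 1.890e-4 mol.
Photons that must be absorbed: 1.890e-4 / 0.024 = 0.007875 mol.
Incident photons needed: 0.007875 / 0.246 = 0.03201 mol.
Photon count: 0.03201 × 6.022e23 = 1.9e22.

1.9e22 photons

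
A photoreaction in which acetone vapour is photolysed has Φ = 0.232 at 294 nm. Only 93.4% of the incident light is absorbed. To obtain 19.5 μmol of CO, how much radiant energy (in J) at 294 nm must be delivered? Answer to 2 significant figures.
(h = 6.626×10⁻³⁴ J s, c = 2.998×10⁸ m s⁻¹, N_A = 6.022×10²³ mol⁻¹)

37 J

Product: 19.5 μmol = 1.95×10⁻⁵ mol.
Photons that must be absorbed: 1.95×10⁻⁵ / 0.232 = 8.405×10⁻⁵ mol.
Incident photons needed: 8.405×10⁻⁵ / 0.934 = 8.999×10⁻⁵ mol.
Photon energy: hc/λ = 6.757×10⁻¹⁹ J; per mole, 4.069×10⁵ J mol⁻¹.
Energy required: 8.999×10⁻⁵ × 4.069×10⁵ = 37 J.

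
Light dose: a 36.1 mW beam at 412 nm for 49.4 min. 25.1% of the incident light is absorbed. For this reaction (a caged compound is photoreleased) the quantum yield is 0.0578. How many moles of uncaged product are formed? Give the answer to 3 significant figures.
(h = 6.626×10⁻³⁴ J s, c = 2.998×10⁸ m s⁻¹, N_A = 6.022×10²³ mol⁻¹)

Photon energy at 412 nm: hc/λ = (6.626×10⁻³⁴)(2.998×10⁸)/(412×10⁻⁹) = 4.822×10⁻¹⁹ J.
Energy delivered: (36.1 mW)(2964 s) = 107.0 J.
Photons incident: 107.0 / 4.822×10⁻¹⁹ = 2.219×10²⁰, i.e. 2.219×10²⁰/6.022×10²³ = 3.685×10⁻⁴ mol.
Photons absorbed: 0.251 × 3.685×10⁻⁴ = 9.249×10⁻⁵ mol.
Product: Φ × n_abs = 0.0578 × 9.249×10⁻⁵ = 5.346×10⁻⁶ mol.

5.35×10⁻⁶ mol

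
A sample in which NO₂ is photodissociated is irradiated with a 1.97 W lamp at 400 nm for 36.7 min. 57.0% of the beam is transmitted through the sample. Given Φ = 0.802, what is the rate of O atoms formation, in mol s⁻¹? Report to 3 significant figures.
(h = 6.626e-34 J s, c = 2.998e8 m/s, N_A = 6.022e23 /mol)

2.27e-6 mol s⁻¹

Photon energy at 400 nm: hc/λ = (6.626e-34)(2.998e8)/(400e-9) = 4.966e-19 J.
Energy delivered: (1.97 W)(2202 s) = 4338 J.
Photons incident: 4338 / 4.966e-19 = 8.735e21, i.e. 8.735e21/6.022e23 = 0.01451 mol.
Fraction absorbed: 1 − 57.0/100 = 0.4300.
Photons absorbed: 0.4300 × 0.01451 = 0.006239 mol.
Product formed: 0.802 × 0.006239 = 0.005004 mol.
Rate: 0.005004 / 2202 s = 2.27e-6 mol s⁻¹.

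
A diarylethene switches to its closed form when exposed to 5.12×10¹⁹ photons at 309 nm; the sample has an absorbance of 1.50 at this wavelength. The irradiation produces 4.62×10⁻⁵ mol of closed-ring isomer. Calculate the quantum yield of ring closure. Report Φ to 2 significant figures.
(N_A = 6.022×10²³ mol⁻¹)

Φ = 0.56

Moles of photons: 5.12×10¹⁹ / 6.022×10²³ = 8.502×10⁻⁵ mol.
Fraction absorbed: 1 − 10^(−1.50) = 0.9684.
Photons absorbed: 0.9684 × 8.502×10⁻⁵ = 8.233×10⁻⁵ mol.
Φ = 4.62×10⁻⁵ mol / 8.233×10⁻⁵ mol photons = 0.56.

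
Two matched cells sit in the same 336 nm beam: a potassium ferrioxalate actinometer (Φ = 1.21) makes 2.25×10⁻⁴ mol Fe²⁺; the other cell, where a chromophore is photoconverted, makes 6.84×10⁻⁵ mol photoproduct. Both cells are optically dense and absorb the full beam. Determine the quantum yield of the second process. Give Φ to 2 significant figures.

Photons absorbed by the actinometer: 2.25×10⁻⁴ / 1.21 = 1.860×10⁻⁴ mol.
Φ(unknown) = 6.84×10⁻⁵ / 1.860×10⁻⁴ = 0.37.

Φ = 0.37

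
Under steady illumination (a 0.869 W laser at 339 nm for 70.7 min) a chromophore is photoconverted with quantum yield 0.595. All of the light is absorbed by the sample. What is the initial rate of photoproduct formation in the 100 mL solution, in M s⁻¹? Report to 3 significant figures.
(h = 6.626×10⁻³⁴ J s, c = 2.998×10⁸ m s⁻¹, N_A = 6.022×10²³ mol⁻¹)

1.47×10⁻⁵ M s⁻¹

Photon energy at 339 nm: hc/λ = (6.626×10⁻³⁴)(2.998×10⁸)/(339×10⁻⁹) = 5.860×10⁻¹⁹ J.
Energy delivered: (0.869 W)(4242 s) = 3686 J.
Photons incident: 3686 / 5.860×10⁻¹⁹ = 6.290×10²¹, i.e. 6.290×10²¹/6.022×10²³ = 0.01045 mol.
Product formed: 0.595 × 0.01045 = 0.006218 mol.
Rate: 0.006218 mol / (4242 s × 0.1 L) = 1.47×10⁻⁵ M s⁻¹.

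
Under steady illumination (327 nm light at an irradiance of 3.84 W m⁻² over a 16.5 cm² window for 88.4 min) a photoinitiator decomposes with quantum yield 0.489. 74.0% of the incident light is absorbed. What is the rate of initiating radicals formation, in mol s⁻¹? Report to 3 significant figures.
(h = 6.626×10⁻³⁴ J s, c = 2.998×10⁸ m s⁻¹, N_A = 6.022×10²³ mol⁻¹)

6.27×10⁻⁹ mol s⁻¹

Photon energy at 327 nm: hc/λ = (6.626×10⁻³⁴)(2.998×10⁸)/(327×10⁻⁹) = 6.075×10⁻¹⁹ J.
Energy delivered: (3.84 W m⁻²)(16.5×10⁻⁴ m²)(5304 s) = 33.61 J.
Photons incident: 33.61 / 6.075×10⁻¹⁹ = 5.533×10¹⁹, i.e. 5.533×10¹⁹/6.022×10²³ = 9.188×10⁻⁵ mol.
Photons absorbed: 0.740 × 9.188×10⁻⁵ = 6.799×10⁻⁵ mol.
Product formed: 0.489 × 6.799×10⁻⁵ = 3.325×10⁻⁵ mol.
Rate: 3.325×10⁻⁵ / 5304 s = 6.27×10⁻⁹ mol s⁻¹.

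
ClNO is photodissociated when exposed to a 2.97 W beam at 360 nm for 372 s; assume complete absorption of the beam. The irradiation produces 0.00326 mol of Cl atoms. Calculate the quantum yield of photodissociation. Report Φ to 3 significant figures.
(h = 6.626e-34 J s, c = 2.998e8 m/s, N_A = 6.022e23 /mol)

Φ = 0.980

Photon energy at 360 nm: hc/λ = (6.626e-34)(2.998e8)/(360e-9) = 5.518e-19 J.
Energy delivered: (2.97 W)(372 s) = 1105 J.
Photons incident: 1105 / 5.518e-19 = 2.003e21, i.e. 2.003e21/6.022e23 = 0.003326 mol.
Φ = 0.00326 mol / 0.003326 mol photons = 0.980.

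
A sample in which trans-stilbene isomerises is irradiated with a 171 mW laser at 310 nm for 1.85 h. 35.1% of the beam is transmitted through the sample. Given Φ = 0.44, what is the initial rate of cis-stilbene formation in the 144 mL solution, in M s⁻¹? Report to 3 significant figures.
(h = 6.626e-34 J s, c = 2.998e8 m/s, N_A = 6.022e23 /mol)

Photon energy at 310 nm: hc/λ = (6.626e-34)(2.998e8)/(310e-9) = 6.408e-19 J.
Energy delivered: (171 mW)(6660 s) = 1139 J.
Photons incident: 1139 / 6.408e-19 = 1.777e21, i.e. 1.777e21/6.022e23 = 0.002951 mol.
Fraction absorbed: 1 − 35.1/100 = 0.6490.
Photons absorbed: 0.6490 × 0.002951 = 0.001915 mol.
Product formed: 0.44 × 0.001915 = 8.426e-4 mol.
Rate: 8.426e-4 mol / (6660 s × 0.144 L) = 8.79e-7 M s⁻¹.

8.79e-7 M s⁻¹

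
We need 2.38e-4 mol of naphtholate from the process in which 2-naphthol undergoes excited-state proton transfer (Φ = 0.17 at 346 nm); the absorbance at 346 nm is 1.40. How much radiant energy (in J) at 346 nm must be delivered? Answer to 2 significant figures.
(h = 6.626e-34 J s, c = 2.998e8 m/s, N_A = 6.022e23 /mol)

500 J

Photons that must be absorbed: 2.38e-4 / 0.17 = 0.001400 mol.
Fraction absorbed: 1 − 10^(−1.40) = 0.9602.
Incident photons needed: 0.001400 / 0.9602 = 0.001458 mol.
Photon energy: hc/λ = 5.741e-19 J; per mole, 3.457e5 J mol⁻¹.
Energy required: 0.001458 × 3.457e5 = 500 J.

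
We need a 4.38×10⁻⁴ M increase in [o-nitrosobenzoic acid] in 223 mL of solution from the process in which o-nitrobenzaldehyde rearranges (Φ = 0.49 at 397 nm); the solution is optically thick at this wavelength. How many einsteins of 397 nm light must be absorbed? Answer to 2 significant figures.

2.0×10⁻⁴ einstein

Product: (4.38×10⁻⁴ M)(0.223 L) = 9.767×10⁻⁵ mol.
Photons that must be absorbed: 9.767×10⁻⁵ / 0.49 = 1.993×10⁻⁴ mol.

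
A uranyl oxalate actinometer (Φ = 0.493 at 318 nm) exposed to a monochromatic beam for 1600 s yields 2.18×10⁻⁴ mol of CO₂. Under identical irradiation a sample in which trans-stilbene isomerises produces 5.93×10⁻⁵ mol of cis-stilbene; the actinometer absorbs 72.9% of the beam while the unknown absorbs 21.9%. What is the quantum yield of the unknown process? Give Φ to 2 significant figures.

Photons absorbed by the actinometer: 2.18×10⁻⁴ / 0.493 = 4.422×10⁻⁴ mol.
Incident flux: 4.422×10⁻⁴ / 0.729 = 6.066×10⁻⁴ einstein.
Absorbed by unknown: 0.219 × 6.066×10⁻⁴ = 1.328×10⁻⁴ mol.
Φ(unknown) = 5.93×10⁻⁵ / 1.328×10⁻⁴ = 0.45.

Φ = 0.45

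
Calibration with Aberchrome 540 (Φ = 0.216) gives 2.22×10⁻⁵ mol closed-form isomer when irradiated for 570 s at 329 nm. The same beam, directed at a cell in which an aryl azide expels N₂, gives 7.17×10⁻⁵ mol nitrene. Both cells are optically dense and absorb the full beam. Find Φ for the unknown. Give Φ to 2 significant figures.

Photons absorbed by the actinometer: 2.22×10⁻⁵ / 0.216 = 1.028×10⁻⁴ mol.
Φ(unknown) = 7.17×10⁻⁵ / 1.028×10⁻⁴ = 0.70.

Φ = 0.70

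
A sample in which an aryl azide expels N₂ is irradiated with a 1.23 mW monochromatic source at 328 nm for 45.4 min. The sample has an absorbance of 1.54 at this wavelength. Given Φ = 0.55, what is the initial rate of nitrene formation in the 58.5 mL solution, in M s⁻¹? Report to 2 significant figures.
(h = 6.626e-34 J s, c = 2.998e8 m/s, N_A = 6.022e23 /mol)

Photon energy at 328 nm: hc/λ = (6.626e-34)(2.998e8)/(328e-9) = 6.056e-19 J.
Energy delivered: (1.23 mW)(2724 s) = 3.351 J.
Photons incident: 3.351 / 6.056e-19 = 5.533e18, i.e. 5.533e18/6.022e23 = 9.188e-6 mol.
Fraction absorbed: 1 − 10^(−1.54) = 0.9712.
Photons absorbed: 0.9712 × 9.188e-6 = 8.923e-6 mol.
Product formed: 0.55 × 8.923e-6 = 4.908e-6 mol.
Rate: 4.908e-6 mol / (2724 s × 0.0585 L) = 3.1e-8 M s⁻¹.

3.1e-8 M s⁻¹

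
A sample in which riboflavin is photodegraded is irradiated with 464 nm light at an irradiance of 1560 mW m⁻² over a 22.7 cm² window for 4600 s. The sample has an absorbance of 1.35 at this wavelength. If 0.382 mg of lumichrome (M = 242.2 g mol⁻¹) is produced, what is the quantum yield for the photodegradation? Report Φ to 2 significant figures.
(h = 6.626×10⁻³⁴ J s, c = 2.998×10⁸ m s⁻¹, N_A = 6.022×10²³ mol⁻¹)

Product: 0.382 mg / 242.2 g mol⁻¹ = 1.577×10⁻⁶ mol.
Photon energy at 464 nm: hc/λ = (6.626×10⁻³⁴)(2.998×10⁸)/(464×10⁻⁹) = 4.281×10⁻¹⁹ J.
Energy delivered: (1560 mW m⁻²)(22.7×10⁻⁴ m²)(4600 s) = 16.29 J.
Photons incident: 16.29 / 4.281×10⁻¹⁹ = 3.805×10¹⁹, i.e. 3.805×10¹⁹/6.022×10²³ = 6.318×10⁻⁵ mol.
Fraction absorbed: 1 − 10^(−1.35) = 0.9553.
Photons absorbed: 0.9553 × 6.318×10⁻⁵ = 6.036×10⁻⁵ mol.
Φ = 1.577×10⁻⁶ mol / 6.036×10⁻⁵ mol photons = 0.026.

Φ = 0.026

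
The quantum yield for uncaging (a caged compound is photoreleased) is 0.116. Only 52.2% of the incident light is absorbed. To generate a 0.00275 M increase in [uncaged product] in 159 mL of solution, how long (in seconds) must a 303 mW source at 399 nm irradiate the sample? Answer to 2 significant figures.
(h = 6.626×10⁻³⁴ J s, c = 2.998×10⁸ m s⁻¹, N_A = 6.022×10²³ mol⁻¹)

Product: (0.00275 M)(0.159 L) = 4.373×10⁻⁴ mol.
Photons that must be absorbed: 4.373×10⁻⁴ / 0.116 = 0.003770 mol.
Incident photons needed: 0.003770 / 0.522 = 0.007222 mol.
Photon energy: hc/λ = 4.979×10⁻¹⁹ J; per mole, 2.998×10⁵ J mol⁻¹.
Energy required: 0.007222 × 2.998×10⁵ = 2165 J.
Time: 2165 J / 0.303 W = 7100 s.

t ≈ 7100 s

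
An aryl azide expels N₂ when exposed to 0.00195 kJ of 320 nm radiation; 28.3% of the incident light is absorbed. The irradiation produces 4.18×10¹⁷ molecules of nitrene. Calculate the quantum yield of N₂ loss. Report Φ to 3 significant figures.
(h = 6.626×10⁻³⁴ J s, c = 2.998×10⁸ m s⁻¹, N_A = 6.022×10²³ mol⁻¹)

Φ = 0.470

Product: 4.18×10¹⁷ / 6.022×10²³ = 6.941×10⁻⁷ mol.
Photon energy at 320 nm: hc/λ = (6.626×10⁻³⁴)(2.998×10⁸)/(320×10⁻⁹) = 6.208×10⁻¹⁹ J.
Incident energy: 0.00195 kJ = 1.95 J.
Photons incident: 1.95 / 6.208×10⁻¹⁹ = 3.141×10¹⁸, i.e. 3.141×10¹⁸/6.022×10²³ = 5.216×10⁻⁶ mol.
Photons absorbed: 0.283 × 5.216×10⁻⁶ = 1.476×10⁻⁶ mol.
Φ = 6.941×10⁻⁷ mol / 1.476×10⁻⁶ mol photons = 0.470.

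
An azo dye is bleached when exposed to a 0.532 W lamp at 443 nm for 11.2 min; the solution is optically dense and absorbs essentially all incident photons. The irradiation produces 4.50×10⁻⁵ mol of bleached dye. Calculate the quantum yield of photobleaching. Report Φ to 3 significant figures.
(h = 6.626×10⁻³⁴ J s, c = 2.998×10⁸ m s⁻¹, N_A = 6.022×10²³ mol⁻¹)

Φ = 0.0340

Photon energy at 443 nm: hc/λ = (6.626×10⁻³⁴)(2.998×10⁸)/(443×10⁻⁹) = 4.484×10⁻¹⁹ J.
Energy delivered: (0.532 W)(672 s) = 357.5 J.
Photons incident: 357.5 / 4.484×10⁻¹⁹ = 7.973×10²⁰, i.e. 7.973×10²⁰/6.022×10²³ = 0.001324 mol.
Φ = 4.50×10⁻⁵ mol / 0.001324 mol photons = 0.0340.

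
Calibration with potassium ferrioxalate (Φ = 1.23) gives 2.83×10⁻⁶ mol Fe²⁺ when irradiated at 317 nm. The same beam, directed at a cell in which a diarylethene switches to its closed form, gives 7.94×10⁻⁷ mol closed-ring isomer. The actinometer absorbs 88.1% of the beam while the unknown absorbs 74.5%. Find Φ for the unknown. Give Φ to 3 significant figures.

Photons absorbed by the actinometer: 2.83×10⁻⁶ / 1.23 = 2.301×10⁻⁶ mol.
Incident flux: 2.301×10⁻⁶ / 0.881 = 2.612×10⁻⁶ einstein.
Absorbed by unknown: 0.745 × 2.612×10⁻⁶ = 1.946×10⁻⁶ mol.
Φ(unknown) = 7.94×10⁻⁷ / 1.946×10⁻⁶ = 0.408.

Φ = 0.408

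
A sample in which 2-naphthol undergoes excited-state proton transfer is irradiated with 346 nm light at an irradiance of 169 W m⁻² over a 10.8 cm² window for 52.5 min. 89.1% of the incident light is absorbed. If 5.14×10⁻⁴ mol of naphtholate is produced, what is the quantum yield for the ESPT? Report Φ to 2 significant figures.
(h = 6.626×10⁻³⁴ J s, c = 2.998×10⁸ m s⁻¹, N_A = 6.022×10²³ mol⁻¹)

Φ = 0.35

Photon energy at 346 nm: hc/λ = (6.626×10⁻³⁴)(2.998×10⁸)/(346×10⁻⁹) = 5.741×10⁻¹⁹ J.
Energy delivered: (169 W m⁻²)(10.8×10⁻⁴ m²)(3150 s) = 574.9 J.
Photons incident: 574.9 / 5.741×10⁻¹⁹ = 1.001×10²¹, i.e. 1.001×10²¹/6.022×10²³ = 0.001662 mol.
Photons absorbed: 0.891 × 0.001662 = 0.001481 mol.
Φ = 5.14×10⁻⁴ mol / 0.001481 mol photons = 0.35.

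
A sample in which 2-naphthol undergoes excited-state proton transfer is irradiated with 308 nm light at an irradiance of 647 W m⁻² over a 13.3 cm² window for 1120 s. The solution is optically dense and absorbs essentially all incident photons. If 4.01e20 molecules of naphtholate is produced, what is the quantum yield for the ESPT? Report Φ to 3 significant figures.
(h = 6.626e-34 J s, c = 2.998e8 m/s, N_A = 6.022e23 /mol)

Product: 4.01e20 / 6.022e23 = 6.659e-4 mol.
Photon energy at 308 nm: hc/λ = (6.626e-34)(2.998e8)/(308e-9) = 6.450e-19 J.
Energy delivered: (647 W m⁻²)(13.3e-4 m²)(1120 s) = 963.8 J.
Photons incident: 963.8 / 6.450e-19 = 1.494e21, i.e. 1.494e21/6.022e23 = 0.002481 mol.
Φ = 6.659e-4 mol / 0.002481 mol photons = 0.268.

Φ = 0.268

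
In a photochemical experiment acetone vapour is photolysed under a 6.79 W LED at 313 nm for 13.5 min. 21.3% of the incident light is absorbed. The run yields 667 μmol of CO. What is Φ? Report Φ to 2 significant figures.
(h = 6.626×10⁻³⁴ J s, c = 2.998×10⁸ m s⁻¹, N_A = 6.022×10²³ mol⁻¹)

Φ = 0.22

Product: 667 μmol = 6.67×10⁻⁴ mol.
Photon energy at 313 nm: hc/λ = (6.626×10⁻³⁴)(2.998×10⁸)/(313×10⁻⁹) = 6.347×10⁻¹⁹ J.
Energy delivered: (6.79 W)(810 s) = 5500 J.
Photons incident: 5500 / 6.347×10⁻¹⁹ = 8.666×10²¹, i.e. 8.666×10²¹/6.022×10²³ = 0.01439 mol.
Photons absorbed: 0.213 × 0.01439 = 0.003065 mol.
Φ = 6.67×10⁻⁴ mol / 0.003065 mol photons = 0.22.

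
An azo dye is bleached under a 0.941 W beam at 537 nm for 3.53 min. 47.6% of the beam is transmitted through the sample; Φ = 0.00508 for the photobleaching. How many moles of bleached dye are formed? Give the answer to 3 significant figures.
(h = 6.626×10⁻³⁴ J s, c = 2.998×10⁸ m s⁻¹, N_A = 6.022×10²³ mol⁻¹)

2.38×10⁻⁶ mol

Photon energy at 537 nm: hc/λ = (6.626×10⁻³⁴)(2.998×10⁸)/(537×10⁻⁹) = 3.699×10⁻¹⁹ J.
Energy delivered: (0.941 W)(211.8 s) = 199.3 J.
Photons incident: 199.3 / 3.699×10⁻¹⁹ = 5.388×10²⁰, i.e. 5.388×10²⁰/6.022×10²³ = 8.947×10⁻⁴ mol.
Fraction absorbed: 1 − 47.6/100 = 0.5240.
Photons absorbed: 0.5240 × 8.947×10⁻⁴ = 4.688×10⁻⁴ mol.
Product: Φ × n_abs = 0.00508 × 4.688×10⁻⁴ = 2.382×10⁻⁶ mol.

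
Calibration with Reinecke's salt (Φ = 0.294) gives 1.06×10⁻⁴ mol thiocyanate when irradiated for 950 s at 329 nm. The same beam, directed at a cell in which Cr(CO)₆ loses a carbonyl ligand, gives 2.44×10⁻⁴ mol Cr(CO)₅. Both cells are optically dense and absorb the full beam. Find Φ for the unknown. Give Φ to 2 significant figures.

Φ = 0.68

Photons absorbed by the actinometer: 1.06×10⁻⁴ / 0.294 = 3.605×10⁻⁴ mol.
Φ(unknown) = 2.44×10⁻⁴ / 3.605×10⁻⁴ = 0.68.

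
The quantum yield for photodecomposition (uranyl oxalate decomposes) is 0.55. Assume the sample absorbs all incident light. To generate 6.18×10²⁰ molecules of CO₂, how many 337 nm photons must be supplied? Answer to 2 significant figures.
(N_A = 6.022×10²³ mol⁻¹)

1.1×10²¹ photons

Product: 6.18×10²⁰ / 6.022×10²³ = 0.001026 mol.
Photons that must be absorbed: 0.001026 / 0.55 = 0.001865 mol.
Photon count: 0.001865 × 6.022×10²³ = 1.1×10²¹.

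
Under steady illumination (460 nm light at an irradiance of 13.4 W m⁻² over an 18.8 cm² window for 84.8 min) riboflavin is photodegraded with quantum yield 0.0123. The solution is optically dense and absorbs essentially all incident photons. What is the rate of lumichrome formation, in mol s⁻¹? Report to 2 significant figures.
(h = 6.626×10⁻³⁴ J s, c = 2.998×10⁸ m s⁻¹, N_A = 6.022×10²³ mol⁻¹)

1.2×10⁻⁹ mol s⁻¹

Photon energy at 460 nm: hc/λ = (6.626×10⁻³⁴)(2.998×10⁸)/(460×10⁻⁹) = 4.318×10⁻¹⁹ J.
Energy delivered: (13.4 W m⁻²)(18.8×10⁻⁴ m²)(5088 s) = 128.2 J.
Photons incident: 128.2 / 4.318×10⁻¹⁹ = 2.969×10²⁰, i.e. 2.969×10²⁰/6.022×10²³ = 4.930×10⁻⁴ mol.
Product formed: 0.0123 × 4.930×10⁻⁴ = 6.064×10⁻⁶ mol.
Rate: 6.064×10⁻⁶ / 5088 s = 1.2×10⁻⁹ mol s⁻¹.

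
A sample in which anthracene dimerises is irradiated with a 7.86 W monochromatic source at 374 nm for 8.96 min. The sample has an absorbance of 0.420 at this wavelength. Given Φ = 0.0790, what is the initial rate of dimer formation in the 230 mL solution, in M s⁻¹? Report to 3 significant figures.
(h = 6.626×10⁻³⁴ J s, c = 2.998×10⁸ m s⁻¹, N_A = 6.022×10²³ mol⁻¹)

Photon energy at 374 nm: hc/λ = (6.626×10⁻³⁴)(2.998×10⁸)/(374×10⁻⁹) = 5.311×10⁻¹⁹ J.
Energy delivered: (7.86 W)(537.6 s) = 4226 J.
Photons incident: 4226 / 5.311×10⁻¹⁹ = 7.957×10²¹, i.e. 7.957×10²¹/6.022×10²³ = 0.01321 mol.
Fraction absorbed: 1 − 10^(−0.420) = 0.6198.
Photons absorbed: 0.6198 × 0.01321 = 0.008188 mol.
Product formed: 0.0790 × 0.008188 = 6.469×10⁻⁴ mol.
Rate: 6.469×10⁻⁴ mol / (537.6 s × 0.23 L) = 5.23×10⁻⁶ M s⁻¹.

5.23×10⁻⁶ M s⁻¹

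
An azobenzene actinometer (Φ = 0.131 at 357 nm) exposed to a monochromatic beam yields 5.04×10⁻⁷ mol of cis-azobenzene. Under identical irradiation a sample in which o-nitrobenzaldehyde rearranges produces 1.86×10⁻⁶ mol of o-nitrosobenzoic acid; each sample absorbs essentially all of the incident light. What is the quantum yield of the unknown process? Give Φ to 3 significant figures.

Photons absorbed by the actinometer: 5.04×10⁻⁷ / 0.131 = 3.847×10⁻⁶ mol.
Φ(unknown) = 1.86×10⁻⁶ / 3.847×10⁻⁶ = 0.483.

Φ = 0.483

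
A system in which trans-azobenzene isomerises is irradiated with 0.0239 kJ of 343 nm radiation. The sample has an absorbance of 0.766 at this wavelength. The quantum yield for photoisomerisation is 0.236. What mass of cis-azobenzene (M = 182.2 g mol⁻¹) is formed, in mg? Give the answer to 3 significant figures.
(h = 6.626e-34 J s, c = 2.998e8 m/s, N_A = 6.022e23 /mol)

2.44 mg

Photon energy at 343 nm: hc/λ = (6.626e-34)(2.998e8)/(343e-9) = 5.791e-19 J.
Incident energy: 0.0239 kJ = 23.9 J.
Photons incident: 23.9 / 5.791e-19 = 4.127e19, i.e. 4.127e19/6.022e23 = 6.853e-5 mol.
Fraction absorbed: 1 − 10^(−0.766) = 0.8286.
Photons absorbed: 0.8286 × 6.853e-5 = 5.678e-5 mol.
Product: Φ × n_abs = 0.236 × 5.678e-5 = 1.340e-5 mol.
Mass: 1.340e-5 × 182.2 = 0.002441 g = 2.44 mg.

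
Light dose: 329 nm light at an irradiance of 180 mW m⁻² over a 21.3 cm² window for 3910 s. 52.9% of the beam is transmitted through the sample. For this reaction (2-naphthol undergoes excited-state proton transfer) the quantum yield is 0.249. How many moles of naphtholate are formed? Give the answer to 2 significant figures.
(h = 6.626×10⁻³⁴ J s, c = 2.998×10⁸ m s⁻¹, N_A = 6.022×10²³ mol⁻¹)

4.8×10⁻⁷ mol

Photon energy at 329 nm: hc/λ = (6.626×10⁻³⁴)(2.998×10⁸)/(329×10⁻⁹) = 6.038×10⁻¹⁹ J.
Energy delivered: (180 mW m⁻²)(21.3×10⁻⁴ m²)(3910 s) = 1.499 J.
Photons incident: 1.499 / 6.038×10⁻¹⁹ = 2.483×10¹⁸, i.e. 2.483×10¹⁸/6.022×10²³ = 4.123×10⁻⁶ mol.
Fraction absorbed: 1 − 52.9/100 = 0.4710.
Photons absorbed: 0.4710 × 4.123×10⁻⁶ = 1.942×10⁻⁶ mol.
Product: Φ × n_abs = 0.249 × 1.942×10⁻⁶ = 4.836×10⁻⁷ mol.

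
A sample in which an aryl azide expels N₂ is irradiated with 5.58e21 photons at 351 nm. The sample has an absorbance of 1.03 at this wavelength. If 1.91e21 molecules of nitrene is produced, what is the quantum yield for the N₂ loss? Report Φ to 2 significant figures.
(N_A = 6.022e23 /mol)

Φ = 0.38

Product: 1.91e21 / 6.022e23 = 0.003172 mol.
Moles of photons: 5.58e21 / 6.022e23 = 0.009266 mol.
Fraction absorbed: 1 − 10^(−1.03) = 0.9067.
Photons absorbed: 0.9067 × 0.009266 = 0.008401 mol.
Φ = 0.003172 mol / 0.008401 mol photons = 0.38.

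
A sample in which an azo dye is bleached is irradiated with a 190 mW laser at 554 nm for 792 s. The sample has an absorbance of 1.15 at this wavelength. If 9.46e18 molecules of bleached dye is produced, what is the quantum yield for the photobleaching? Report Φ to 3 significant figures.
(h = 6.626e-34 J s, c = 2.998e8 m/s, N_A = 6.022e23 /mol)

Product: 9.46e18 / 6.022e23 = 1.571e-5 mol.
Photon energy at 554 nm: hc/λ = (6.626e-34)(2.998e8)/(554e-9) = 3.586e-19 J.
Energy delivered: (190 mW)(792 s) = 150.5 J.
Photons incident: 150.5 / 3.586e-19 = 4.197e20, i.e. 4.197e20/6.022e23 = 6.969e-4 mol.
Fraction absorbed: 1 − 10^(−1.15) = 0.9292.
Photons absorbed: 0.9292 × 6.969e-4 = 6.476e-4 mol.
Φ = 1.571e-5 mol / 6.476e-4 mol photons = 0.0243.

Φ = 0.0243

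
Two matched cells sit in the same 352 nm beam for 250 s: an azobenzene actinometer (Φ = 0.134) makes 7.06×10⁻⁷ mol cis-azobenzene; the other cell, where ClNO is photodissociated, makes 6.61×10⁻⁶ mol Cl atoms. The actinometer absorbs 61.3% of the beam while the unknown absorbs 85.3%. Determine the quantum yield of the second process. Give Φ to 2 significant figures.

Φ = 0.90

Photons absorbed by the actinometer: 7.06×10⁻⁷ / 0.134 = 5.269×10⁻⁶ mol.
Incident flux: 5.269×10⁻⁶ / 0.613 = 8.595×10⁻⁶ einstein.
Absorbed by unknown: 0.853 × 8.595×10⁻⁶ = 7.332×10⁻⁶ mol.
Φ(unknown) = 6.61×10⁻⁶ / 7.332×10⁻⁶ = 0.90.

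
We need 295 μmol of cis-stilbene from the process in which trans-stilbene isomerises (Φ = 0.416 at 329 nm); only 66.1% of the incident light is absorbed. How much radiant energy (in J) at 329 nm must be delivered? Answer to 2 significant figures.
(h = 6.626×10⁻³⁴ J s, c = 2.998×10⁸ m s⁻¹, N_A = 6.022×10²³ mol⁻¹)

Product: 295 μmol = 2.95×10⁻⁴ mol.
Photons that must be absorbed: 2.95×10⁻⁴ / 0.416 = 7.091×10⁻⁴ mol.
Incident photons needed: 7.091×10⁻⁴ / 0.661 = 0.001073 mol.
Photon energy: hc/λ = 6.038×10⁻¹⁹ J; per mole, 3.636×10⁵ J mol⁻¹.
Energy required: 0.001073 × 3.636×10⁵ = 390 J.

390 J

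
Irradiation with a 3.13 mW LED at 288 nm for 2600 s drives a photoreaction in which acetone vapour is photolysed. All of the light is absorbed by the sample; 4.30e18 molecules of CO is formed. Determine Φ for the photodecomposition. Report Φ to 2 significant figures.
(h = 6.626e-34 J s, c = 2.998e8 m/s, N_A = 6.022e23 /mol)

Product: 4.30e18 / 6.022e23 = 7.140e-6 mol.
Photon energy at 288 nm: hc/λ = (6.626e-34)(2.998e8)/(288e-9) = 6.897e-19 J.
Energy delivered: (3.13 mW)(2600 s) = 8.138 J.
Photons incident: 8.138 / 6.897e-19 = 1.180e19, i.e. 1.180e19/6.022e23 = 1.959e-5 mol.
Φ = 7.140e-6 mol / 1.959e-5 mol photons = 0.36.

Φ = 0.36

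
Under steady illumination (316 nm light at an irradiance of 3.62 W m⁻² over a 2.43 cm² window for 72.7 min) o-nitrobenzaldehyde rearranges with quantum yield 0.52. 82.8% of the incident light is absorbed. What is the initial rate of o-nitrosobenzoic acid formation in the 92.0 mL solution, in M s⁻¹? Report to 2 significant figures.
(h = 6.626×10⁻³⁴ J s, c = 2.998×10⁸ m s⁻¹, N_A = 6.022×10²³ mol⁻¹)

Photon energy at 316 nm: hc/λ = (6.626×10⁻³⁴)(2.998×10⁸)/(316×10⁻⁹) = 6.286×10⁻¹⁹ J.
Energy delivered: (3.62 W m⁻²)(2.43×10⁻⁴ m²)(4362 s) = 3.837 J.
Photons incident: 3.837 / 6.286×10⁻¹⁹ = 6.104×10¹⁸, i.e. 6.104×10¹⁸/6.022×10²³ = 1.014×10⁻⁵ mol.
Photons absorbed: 0.828 × 1.014×10⁻⁵ = 8.396×10⁻⁶ mol.
Product formed: 0.52 × 8.396×10⁻⁶ = 4.366×10⁻⁶ mol.
Rate: 4.366×10⁻⁶ mol / (4362 s × 0.092 L) = 1.1×10⁻⁸ M s⁻¹.

1.1×10⁻⁸ M s⁻¹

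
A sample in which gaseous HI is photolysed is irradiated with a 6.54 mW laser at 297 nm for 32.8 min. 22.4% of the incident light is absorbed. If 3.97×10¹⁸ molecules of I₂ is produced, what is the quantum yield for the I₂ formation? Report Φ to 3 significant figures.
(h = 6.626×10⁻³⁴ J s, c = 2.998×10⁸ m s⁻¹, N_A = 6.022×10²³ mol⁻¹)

Φ = 0.921

Product: 3.97×10¹⁸ / 6.022×10²³ = 6.592×10⁻⁶ mol.
Photon energy at 297 nm: hc/λ = (6.626×10⁻³⁴)(2.998×10⁸)/(297×10⁻⁹) = 6.688×10⁻¹⁹ J.
Energy delivered: (6.54 mW)(1968 s) = 12.87 J.
Photons incident: 12.87 / 6.688×10⁻¹⁹ = 1.924×10¹⁹, i.e. 1.924×10¹⁹/6.022×10²³ = 3.195×10⁻⁵ mol.
Photons absorbed: 0.224 × 3.195×10⁻⁵ = 7.157×10⁻⁶ mol.
Φ = 6.592×10⁻⁶ mol / 7.157×10⁻⁶ mol photons = 0.921.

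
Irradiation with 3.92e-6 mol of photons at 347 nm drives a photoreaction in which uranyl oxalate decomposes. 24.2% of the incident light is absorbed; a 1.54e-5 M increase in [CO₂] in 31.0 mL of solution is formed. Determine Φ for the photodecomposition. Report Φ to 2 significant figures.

Φ = 0.50

Product: (1.54e-5 M)(0.031 L) = 4.774e-7 mol.
Photons absorbed: 0.242 × 3.92e-6 = 9.486e-7 mol.
Φ = 4.774e-7 mol / 9.486e-7 mol photons = 0.50.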